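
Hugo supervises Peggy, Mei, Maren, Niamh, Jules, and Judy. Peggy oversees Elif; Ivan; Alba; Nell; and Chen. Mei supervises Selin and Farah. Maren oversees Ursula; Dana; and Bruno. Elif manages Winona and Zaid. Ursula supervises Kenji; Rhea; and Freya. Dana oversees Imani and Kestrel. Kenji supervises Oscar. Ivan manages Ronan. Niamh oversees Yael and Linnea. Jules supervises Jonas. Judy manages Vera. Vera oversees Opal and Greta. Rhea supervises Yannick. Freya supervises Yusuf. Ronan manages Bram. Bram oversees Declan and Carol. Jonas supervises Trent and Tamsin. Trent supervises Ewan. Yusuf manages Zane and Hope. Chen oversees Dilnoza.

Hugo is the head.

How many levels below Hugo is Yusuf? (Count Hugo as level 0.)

4

Chain from Yusuf up to Hugo: Yusuf → Freya → Ursula → Maren → Hugo. That is 4 steps up, so Yusuf is 4 levels below Hugo.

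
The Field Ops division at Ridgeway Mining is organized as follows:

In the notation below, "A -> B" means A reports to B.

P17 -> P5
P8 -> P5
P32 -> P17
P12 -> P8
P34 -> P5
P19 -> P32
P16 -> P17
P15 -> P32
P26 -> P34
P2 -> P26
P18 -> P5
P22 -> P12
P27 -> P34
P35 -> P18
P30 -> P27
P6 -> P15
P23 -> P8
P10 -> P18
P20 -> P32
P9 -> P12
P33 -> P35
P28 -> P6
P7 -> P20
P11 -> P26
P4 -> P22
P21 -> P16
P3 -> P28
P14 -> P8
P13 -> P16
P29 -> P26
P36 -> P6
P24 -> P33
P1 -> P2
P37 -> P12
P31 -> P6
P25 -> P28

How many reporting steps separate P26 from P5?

Chain from P26 up to P5: P26 → P34 → P5. That is 2 steps up, so P26 is 2 levels below P5.

2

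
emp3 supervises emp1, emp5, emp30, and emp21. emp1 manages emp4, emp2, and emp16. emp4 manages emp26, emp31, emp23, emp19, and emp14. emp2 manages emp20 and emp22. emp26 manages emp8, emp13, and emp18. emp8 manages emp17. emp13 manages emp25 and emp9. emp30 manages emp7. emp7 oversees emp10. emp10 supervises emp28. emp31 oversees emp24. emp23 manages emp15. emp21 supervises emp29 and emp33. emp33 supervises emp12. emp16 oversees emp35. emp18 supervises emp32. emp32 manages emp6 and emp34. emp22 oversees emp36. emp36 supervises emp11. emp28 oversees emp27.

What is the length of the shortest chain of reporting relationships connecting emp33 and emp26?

5

emp33 is 2 levels below emp3, and emp26 is 3 levels below emp3 (their lowest common manager). The shortest path runs up from emp33 to emp3 and back down to emp26: 2 + 3 = 5 links.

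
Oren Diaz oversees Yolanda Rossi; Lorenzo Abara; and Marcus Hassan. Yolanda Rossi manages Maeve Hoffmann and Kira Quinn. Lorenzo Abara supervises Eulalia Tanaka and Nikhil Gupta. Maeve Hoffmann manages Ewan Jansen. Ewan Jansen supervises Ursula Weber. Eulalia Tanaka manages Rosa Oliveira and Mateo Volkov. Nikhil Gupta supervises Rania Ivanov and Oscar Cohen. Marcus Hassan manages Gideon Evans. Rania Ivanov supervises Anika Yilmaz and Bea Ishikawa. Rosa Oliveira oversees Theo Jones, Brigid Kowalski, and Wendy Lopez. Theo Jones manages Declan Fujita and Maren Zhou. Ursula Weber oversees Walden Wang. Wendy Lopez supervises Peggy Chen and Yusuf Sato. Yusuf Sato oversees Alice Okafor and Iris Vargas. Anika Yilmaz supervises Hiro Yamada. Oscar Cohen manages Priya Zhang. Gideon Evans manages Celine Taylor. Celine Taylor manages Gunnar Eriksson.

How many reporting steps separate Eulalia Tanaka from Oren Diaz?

Chain from Eulalia Tanaka up to Oren Diaz: Eulalia Tanaka → Lorenzo Abara → Oren Diaz. That is 2 steps up, so Eulalia Tanaka is 2 levels below Oren Diaz.

2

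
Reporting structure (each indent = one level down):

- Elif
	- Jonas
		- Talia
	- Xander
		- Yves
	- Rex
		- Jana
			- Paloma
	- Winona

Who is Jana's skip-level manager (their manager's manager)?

Jana reports to Rex, and Rex reports to Elif. So Jana's skip-level manager is Elif.

Elif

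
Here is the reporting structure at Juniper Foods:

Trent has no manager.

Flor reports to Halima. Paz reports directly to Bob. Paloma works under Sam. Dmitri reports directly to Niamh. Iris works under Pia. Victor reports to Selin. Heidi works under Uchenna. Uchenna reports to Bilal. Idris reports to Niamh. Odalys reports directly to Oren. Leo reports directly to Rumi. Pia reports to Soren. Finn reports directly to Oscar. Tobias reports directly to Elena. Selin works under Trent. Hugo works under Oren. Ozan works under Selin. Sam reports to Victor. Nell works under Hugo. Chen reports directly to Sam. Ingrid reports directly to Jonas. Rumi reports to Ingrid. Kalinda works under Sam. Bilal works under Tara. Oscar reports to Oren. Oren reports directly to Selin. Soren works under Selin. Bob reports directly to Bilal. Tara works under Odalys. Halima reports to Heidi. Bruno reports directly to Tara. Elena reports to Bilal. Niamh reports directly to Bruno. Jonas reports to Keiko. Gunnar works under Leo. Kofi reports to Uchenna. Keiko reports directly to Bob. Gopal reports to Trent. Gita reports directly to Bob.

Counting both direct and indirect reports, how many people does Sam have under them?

3

Sam directly manages Kalinda, Chen, Paloma. Kalinda has no reports. Chen has no reports. Paloma has no reports. So Sam's organization is 3 direct reports plus everyone under them: 1 + 1 + 1 = 3.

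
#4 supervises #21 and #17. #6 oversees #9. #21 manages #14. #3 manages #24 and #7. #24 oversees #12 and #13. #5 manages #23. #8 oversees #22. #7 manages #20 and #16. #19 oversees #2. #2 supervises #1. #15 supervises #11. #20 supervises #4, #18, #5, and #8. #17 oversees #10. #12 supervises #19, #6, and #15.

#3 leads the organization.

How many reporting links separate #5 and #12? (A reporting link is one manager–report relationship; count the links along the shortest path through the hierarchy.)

#5 is 3 levels below #3, and #12 is 2 levels below #3 (their lowest common manager). The shortest path runs up from #5 to #3 and back down to #12: 3 + 2 = 5 links.

5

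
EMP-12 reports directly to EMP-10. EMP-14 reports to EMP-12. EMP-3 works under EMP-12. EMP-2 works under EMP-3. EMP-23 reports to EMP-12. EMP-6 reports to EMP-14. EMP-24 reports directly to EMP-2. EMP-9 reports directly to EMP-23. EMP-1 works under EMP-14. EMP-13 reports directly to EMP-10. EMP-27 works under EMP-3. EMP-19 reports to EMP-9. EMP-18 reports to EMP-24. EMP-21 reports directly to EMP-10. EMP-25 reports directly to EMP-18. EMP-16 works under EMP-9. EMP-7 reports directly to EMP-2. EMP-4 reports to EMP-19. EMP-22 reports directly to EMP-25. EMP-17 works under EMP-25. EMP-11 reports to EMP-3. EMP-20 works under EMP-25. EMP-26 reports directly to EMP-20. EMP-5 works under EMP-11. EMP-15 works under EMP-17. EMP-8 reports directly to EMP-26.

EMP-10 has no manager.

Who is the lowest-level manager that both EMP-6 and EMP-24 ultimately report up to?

EMP-12

EMP-6's chain of managers is EMP-14, EMP-12, EMP-10. EMP-24's chain of managers is EMP-2, EMP-3, EMP-12, EMP-10. The first manager that appears in both chains is EMP-12.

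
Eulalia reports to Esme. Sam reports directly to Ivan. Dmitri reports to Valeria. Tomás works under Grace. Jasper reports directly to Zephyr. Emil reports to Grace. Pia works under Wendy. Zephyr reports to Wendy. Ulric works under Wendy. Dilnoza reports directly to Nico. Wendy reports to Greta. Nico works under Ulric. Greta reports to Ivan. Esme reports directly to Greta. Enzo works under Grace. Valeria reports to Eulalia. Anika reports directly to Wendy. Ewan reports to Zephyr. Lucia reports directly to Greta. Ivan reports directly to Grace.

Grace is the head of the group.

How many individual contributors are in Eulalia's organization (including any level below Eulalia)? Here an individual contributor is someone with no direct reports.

The only person in Eulalia's organization with no one reporting to them is Dmitri. That is 1.

1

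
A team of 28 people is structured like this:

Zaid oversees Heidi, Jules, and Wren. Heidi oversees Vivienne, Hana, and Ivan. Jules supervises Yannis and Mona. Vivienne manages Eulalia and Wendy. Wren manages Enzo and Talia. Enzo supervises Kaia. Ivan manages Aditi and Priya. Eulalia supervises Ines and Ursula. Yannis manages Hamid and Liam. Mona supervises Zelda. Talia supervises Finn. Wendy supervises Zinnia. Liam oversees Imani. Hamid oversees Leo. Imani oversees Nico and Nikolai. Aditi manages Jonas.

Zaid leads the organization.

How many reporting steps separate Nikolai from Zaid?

Chain from Nikolai up to Zaid: Nikolai → Imani → Liam → Yannis → Jules → Zaid. That is 5 steps up, so Nikolai is 5 levels below Zaid.

5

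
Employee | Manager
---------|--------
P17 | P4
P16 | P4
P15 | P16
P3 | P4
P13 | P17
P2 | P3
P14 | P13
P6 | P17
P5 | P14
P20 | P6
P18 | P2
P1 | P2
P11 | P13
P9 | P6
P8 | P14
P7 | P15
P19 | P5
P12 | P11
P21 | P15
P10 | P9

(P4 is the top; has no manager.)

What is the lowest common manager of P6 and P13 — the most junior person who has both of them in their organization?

P17

P6's chain of managers is P17, P4. P13's chain of managers is P17, P4. The first manager that appears in both chains is P17.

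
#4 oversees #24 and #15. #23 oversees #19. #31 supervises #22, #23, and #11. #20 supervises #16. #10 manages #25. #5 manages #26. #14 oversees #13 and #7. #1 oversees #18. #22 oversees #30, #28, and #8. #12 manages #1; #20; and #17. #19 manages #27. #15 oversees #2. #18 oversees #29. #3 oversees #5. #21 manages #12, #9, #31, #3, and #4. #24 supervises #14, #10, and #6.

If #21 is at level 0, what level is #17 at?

Chain from #17 up to #21: #17 → #12 → #21. That is 2 steps up, so #17 is 2 levels below #21.

2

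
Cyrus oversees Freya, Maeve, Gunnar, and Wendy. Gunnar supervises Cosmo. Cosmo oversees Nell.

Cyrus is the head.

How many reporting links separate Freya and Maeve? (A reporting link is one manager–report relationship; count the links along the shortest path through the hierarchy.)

2

Freya is 1 level below Cyrus, and Maeve is 1 level below Cyrus (their lowest common manager). The shortest path runs up from Freya to Cyrus and back down to Maeve: 1 + 1 = 2 links.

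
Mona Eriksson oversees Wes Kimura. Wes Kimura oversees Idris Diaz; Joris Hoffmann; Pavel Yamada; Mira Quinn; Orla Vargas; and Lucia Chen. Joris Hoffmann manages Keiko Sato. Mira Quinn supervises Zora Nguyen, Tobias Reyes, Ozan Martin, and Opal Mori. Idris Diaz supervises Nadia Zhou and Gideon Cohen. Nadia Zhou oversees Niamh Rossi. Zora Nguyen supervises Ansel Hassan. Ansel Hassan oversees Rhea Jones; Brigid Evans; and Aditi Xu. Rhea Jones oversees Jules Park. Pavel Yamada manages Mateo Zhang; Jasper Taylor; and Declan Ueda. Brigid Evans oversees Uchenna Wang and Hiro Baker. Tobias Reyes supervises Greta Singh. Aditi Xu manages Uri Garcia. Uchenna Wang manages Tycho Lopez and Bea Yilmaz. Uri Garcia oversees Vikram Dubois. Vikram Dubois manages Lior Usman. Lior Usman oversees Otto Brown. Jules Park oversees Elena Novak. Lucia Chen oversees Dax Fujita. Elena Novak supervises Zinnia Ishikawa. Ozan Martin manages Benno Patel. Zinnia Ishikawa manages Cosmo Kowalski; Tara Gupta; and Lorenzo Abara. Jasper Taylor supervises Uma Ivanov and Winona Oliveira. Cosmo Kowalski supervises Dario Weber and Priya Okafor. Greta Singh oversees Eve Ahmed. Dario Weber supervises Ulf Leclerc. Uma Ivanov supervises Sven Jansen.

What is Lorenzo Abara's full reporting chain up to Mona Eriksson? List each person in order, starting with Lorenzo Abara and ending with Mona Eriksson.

Lorenzo Abara reports to Zinnia Ishikawa. Zinnia Ishikawa reports to Elena Novak. Elena Novak reports to Jules Park. Jules Park reports to Rhea Jones. Rhea Jones reports to Ansel Hassan. Ansel Hassan reports to Zora Nguyen. Zora Nguyen reports to Mira Quinn. Mira Quinn reports to Wes Kimura. Wes Kimura reports to Mona Eriksson. Mona Eriksson is at the top.

Lorenzo Abara -> Zinnia Ishikawa -> Elena Novak -> Jules Park -> Rhea Jones -> Ansel Hassan -> Zora Nguyen -> Mira Quinn -> Wes Kimura -> Mona Eriksson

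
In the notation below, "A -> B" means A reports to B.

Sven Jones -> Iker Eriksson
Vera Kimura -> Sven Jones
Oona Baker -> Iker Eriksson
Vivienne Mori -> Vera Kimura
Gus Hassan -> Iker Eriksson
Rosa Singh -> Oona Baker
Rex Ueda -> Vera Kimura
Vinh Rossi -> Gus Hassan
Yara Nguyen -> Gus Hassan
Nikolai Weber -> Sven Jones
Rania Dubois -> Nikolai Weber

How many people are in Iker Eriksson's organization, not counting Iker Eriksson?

Iker Eriksson directly manages Sven Jones, Oona Baker, Gus Hassan. Under Sven Jones: Nikolai Weber, Rania Dubois, Vera Kimura, Rex Ueda, Vivienne Mori (5). Under Oona Baker: Rosa Singh (1). Under Gus Hassan: Yara Nguyen, Vinh Rossi (2). So Iker Eriksson's organization is 3 direct reports plus everyone under them: 6 + 2 + 3 = 11.

11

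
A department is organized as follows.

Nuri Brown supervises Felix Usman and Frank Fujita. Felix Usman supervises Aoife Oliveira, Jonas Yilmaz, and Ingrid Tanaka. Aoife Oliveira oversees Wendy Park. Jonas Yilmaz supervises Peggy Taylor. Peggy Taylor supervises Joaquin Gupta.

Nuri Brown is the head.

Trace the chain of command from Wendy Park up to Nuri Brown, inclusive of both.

Wendy Park reports to Aoife Oliveira. Aoife Oliveira reports to Felix Usman. Felix Usman reports to Nuri Brown. Nuri Brown is at the top.

Wendy Park -> Aoife Oliveira -> Felix Usman -> Nuri Brown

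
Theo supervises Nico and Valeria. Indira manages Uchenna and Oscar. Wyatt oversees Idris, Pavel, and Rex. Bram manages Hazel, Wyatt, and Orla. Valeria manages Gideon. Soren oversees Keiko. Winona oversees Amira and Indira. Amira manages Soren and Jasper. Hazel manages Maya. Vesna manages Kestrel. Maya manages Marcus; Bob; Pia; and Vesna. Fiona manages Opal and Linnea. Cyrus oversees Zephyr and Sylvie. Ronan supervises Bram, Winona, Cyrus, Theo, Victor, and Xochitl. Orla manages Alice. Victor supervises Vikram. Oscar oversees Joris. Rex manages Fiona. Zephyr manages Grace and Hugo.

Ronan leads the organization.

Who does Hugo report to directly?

Zephyr

Hugo reports directly to Zephyr.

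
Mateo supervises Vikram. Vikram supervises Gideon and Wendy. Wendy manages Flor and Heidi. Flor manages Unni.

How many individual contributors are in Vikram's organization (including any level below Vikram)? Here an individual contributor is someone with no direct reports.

The people in Vikram's organization with no one reporting to them are Unni, Heidi, Gideon. That is 3.

3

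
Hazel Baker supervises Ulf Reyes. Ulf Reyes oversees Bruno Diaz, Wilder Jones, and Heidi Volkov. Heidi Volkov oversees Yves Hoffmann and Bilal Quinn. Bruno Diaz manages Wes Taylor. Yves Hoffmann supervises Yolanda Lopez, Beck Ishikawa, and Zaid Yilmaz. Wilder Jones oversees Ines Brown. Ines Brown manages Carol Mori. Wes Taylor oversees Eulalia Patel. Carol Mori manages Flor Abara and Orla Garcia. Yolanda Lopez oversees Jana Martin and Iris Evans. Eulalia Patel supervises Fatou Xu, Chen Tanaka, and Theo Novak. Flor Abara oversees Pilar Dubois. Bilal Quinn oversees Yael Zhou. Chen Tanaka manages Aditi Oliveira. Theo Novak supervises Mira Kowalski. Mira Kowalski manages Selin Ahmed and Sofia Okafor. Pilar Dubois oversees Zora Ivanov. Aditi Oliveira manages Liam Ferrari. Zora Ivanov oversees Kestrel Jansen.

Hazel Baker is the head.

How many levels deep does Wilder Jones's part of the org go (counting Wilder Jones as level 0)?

The longest chain under Wilder Jones runs Wilder Jones → Ines Brown → Carol Mori → Flor Abara → Pilar Dubois → Zora Ivanov → Kestrel Jansen, which is 6 levels below Wilder Jones.

6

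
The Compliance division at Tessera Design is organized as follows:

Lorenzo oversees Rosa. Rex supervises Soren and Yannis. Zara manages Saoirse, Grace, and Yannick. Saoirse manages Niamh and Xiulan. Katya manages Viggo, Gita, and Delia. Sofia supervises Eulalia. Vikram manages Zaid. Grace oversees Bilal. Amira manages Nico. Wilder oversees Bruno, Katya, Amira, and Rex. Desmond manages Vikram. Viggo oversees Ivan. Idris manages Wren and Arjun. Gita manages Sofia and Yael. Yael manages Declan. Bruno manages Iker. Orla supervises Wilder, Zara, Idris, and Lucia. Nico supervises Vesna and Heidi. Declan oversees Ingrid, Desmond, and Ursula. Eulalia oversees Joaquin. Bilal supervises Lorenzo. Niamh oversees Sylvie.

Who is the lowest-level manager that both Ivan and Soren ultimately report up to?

Wilder

Ivan's chain of managers is Viggo, Katya, Wilder, Orla. Soren's chain of managers is Rex, Wilder, Orla. The first manager that appears in both chains is Wilder.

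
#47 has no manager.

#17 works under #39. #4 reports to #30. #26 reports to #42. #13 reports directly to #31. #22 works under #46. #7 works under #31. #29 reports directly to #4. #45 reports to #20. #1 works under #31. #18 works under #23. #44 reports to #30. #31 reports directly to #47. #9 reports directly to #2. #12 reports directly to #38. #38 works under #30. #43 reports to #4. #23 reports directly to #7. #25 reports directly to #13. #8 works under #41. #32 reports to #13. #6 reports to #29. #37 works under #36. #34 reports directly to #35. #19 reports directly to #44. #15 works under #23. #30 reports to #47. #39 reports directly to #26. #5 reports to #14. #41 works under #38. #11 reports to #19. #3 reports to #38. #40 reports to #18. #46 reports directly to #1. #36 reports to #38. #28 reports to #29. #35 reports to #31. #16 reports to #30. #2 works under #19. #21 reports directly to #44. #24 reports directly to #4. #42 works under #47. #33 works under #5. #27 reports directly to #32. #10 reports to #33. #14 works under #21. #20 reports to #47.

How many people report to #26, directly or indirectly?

2

#26 directly manages #39. Under #39: #17 (1). That's 2 in total.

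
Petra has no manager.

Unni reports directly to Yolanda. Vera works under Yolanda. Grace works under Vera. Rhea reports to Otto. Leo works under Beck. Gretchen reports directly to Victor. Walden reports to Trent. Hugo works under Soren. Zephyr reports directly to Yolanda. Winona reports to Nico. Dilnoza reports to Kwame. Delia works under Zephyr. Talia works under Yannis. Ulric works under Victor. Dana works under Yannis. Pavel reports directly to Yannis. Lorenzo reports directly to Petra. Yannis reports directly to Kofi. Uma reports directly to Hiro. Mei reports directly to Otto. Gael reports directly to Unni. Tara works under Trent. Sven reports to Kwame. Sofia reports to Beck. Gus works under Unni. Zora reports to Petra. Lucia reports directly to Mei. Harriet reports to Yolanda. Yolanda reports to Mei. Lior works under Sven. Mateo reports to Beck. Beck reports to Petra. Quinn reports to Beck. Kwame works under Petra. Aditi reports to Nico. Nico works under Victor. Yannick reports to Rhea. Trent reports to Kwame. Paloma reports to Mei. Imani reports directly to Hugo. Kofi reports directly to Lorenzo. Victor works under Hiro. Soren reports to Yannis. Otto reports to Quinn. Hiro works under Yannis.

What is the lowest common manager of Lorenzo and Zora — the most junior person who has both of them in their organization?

Lorenzo's chain of managers is Petra. Zora's chain of managers is Petra. The first manager that appears in both chains is Petra.

Petra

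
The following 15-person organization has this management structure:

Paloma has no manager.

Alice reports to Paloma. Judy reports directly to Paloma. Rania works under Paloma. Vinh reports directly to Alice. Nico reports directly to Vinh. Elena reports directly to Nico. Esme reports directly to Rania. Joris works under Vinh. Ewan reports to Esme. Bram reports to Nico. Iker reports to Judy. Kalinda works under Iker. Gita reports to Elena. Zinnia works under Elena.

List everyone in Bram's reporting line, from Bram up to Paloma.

Bram reports to Nico. Nico reports to Vinh. Vinh reports to Alice. Alice reports to Paloma. Paloma is at the top.

Bram -> Nico -> Vinh -> Alice -> Paloma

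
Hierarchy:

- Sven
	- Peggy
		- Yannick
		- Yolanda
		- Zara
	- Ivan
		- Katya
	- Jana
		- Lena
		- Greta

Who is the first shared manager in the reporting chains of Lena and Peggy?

Sven

Lena's chain of managers is Jana, Sven. Peggy's chain of managers is Sven. The first manager that appears in both chains is Sven.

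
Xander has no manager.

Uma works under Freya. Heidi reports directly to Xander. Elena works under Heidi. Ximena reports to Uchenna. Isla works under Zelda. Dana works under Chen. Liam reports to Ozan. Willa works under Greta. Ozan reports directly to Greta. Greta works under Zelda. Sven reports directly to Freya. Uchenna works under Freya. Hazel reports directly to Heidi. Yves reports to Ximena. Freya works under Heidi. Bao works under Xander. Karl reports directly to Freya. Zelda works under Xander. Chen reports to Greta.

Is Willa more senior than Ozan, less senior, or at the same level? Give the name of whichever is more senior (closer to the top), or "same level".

Both Willa and Ozan are 3 levels below Xander.

same level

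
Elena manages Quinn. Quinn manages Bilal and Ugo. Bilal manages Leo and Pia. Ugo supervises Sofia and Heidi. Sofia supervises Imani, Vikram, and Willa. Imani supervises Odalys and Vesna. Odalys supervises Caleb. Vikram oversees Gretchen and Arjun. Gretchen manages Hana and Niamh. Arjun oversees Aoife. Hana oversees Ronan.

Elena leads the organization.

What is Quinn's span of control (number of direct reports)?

2

Quinn directly manages Bilal, Ugo. That is 2 direct reports.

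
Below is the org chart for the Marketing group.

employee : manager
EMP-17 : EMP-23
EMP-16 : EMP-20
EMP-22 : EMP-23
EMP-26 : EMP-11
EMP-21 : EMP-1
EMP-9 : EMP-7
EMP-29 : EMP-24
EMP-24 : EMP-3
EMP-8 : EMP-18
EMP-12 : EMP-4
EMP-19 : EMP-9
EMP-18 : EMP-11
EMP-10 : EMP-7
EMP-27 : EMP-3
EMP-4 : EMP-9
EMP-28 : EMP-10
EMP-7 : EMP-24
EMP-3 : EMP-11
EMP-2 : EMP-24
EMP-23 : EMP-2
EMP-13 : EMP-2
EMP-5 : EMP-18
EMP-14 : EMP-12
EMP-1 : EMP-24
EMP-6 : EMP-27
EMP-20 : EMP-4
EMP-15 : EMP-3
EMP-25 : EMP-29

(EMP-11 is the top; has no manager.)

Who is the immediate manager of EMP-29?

EMP-29 reports directly to EMP-24.

EMP-24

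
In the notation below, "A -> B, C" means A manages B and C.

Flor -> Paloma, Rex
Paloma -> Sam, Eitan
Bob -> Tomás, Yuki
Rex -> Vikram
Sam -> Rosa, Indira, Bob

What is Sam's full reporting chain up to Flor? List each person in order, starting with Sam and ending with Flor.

Sam -> Paloma -> Flor

Sam reports to Paloma. Paloma reports to Flor. Flor is at the top.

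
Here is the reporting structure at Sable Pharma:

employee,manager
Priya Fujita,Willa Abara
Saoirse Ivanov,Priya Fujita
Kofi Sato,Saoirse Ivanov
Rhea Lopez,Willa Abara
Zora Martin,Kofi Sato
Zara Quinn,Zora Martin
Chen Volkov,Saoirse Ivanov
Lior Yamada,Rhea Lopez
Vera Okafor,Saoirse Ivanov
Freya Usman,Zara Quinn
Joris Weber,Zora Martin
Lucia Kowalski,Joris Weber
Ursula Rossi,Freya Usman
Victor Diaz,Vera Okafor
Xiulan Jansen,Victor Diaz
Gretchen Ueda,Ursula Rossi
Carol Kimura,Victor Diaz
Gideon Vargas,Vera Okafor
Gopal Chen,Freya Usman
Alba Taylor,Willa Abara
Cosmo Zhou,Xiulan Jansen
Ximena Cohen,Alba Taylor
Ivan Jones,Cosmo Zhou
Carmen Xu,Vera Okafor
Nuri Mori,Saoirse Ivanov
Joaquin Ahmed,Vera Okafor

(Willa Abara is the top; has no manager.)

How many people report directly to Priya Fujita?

1

Priya Fujita directly manages Saoirse Ivanov. That is 1 direct report.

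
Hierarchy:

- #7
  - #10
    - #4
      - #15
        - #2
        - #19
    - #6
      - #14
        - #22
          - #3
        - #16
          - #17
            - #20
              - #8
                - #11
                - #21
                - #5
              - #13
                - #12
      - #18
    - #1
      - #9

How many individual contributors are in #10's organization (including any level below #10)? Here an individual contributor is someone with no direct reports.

The people in #10's organization with no one reporting to them are #9, #18, #12, #5, #21, #11, #3, #19, #2. That is 9.

9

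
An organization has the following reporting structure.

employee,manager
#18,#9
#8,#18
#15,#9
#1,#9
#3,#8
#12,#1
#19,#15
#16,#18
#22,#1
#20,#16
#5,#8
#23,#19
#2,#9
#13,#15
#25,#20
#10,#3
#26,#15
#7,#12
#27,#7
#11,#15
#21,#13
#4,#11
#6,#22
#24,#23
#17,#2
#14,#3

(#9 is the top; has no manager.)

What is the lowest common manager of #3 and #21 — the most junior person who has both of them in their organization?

#3's chain of managers is #8, #18, #9. #21's chain of managers is #13, #15, #9. The first manager that appears in both chains is #9.

#9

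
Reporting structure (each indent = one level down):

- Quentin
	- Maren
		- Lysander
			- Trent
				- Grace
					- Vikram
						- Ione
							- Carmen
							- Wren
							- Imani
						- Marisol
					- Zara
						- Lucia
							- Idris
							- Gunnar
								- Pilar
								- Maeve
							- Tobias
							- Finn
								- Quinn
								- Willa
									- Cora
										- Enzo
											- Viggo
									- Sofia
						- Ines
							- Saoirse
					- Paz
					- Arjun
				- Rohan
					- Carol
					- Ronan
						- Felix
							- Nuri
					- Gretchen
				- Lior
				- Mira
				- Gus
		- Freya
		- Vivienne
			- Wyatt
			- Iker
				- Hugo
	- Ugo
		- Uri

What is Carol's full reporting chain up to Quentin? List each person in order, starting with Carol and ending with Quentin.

Carol -> Rohan -> Trent -> Lysander -> Maren -> Quentin

Carol reports to Rohan. Rohan reports to Trent. Trent reports to Lysander. Lysander reports to Maren. Maren reports to Quentin. Quentin is at the top.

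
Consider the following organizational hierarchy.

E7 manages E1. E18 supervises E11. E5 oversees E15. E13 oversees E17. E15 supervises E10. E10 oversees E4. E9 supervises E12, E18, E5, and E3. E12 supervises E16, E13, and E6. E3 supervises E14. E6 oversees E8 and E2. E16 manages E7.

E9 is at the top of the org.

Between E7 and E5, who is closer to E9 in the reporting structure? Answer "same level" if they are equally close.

E7 is 3 levels below E9; E5 is 1. E5 is higher.

E5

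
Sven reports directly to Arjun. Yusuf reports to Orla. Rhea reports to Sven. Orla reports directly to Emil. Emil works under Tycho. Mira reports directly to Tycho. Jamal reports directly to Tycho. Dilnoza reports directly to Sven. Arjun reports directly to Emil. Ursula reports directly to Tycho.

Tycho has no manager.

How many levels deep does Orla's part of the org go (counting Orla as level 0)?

1

The longest chain under Orla runs Orla → Yusuf, which is 1 level below Orla.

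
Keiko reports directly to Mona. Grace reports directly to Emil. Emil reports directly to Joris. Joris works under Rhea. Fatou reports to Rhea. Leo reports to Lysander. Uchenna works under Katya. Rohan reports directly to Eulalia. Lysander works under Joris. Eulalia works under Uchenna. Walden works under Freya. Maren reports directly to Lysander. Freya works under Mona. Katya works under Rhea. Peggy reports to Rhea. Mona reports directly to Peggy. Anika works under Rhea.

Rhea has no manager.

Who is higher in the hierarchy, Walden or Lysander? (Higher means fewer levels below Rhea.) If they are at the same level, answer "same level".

Lysander

Walden is 4 levels below Rhea; Lysander is 2. Lysander is higher.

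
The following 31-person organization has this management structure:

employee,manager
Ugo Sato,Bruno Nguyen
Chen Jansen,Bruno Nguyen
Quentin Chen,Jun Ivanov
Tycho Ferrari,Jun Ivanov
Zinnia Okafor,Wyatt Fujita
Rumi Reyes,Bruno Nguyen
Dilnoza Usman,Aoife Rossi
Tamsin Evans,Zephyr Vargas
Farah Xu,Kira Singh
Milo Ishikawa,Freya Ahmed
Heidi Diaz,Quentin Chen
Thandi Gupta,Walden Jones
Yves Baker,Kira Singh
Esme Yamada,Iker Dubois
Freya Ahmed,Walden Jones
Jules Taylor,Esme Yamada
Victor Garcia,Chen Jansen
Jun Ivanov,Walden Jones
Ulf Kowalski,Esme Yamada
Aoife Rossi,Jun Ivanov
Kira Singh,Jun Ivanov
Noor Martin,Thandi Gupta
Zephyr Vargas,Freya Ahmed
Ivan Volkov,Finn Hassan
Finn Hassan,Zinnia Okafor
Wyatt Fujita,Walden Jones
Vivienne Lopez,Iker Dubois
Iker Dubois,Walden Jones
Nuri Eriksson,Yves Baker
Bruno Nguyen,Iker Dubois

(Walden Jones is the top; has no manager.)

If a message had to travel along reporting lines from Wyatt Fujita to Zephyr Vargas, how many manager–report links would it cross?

Wyatt Fujita is 1 level below Walden Jones, and Zephyr Vargas is 2 levels below Walden Jones (their lowest common manager). The shortest path runs up from Wyatt Fujita to Walden Jones and back down to Zephyr Vargas: 1 + 2 = 3 links.

3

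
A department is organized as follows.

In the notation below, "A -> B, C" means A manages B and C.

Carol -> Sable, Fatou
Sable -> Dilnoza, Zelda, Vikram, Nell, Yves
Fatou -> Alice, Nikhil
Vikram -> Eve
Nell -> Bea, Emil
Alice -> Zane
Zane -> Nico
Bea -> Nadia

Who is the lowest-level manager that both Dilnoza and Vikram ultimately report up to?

Sable

Dilnoza's chain of managers is Sable, Carol. Vikram's chain of managers is Sable, Carol. The first manager that appears in both chains is Sable.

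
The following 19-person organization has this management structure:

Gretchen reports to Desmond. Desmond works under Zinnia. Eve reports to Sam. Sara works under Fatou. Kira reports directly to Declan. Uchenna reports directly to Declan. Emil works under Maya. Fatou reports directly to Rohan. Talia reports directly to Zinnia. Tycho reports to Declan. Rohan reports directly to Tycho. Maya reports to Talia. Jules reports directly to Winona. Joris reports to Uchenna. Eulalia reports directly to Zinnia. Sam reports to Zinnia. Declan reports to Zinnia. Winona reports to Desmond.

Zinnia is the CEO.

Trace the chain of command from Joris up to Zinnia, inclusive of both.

Joris reports to Uchenna. Uchenna reports to Declan. Declan reports to Zinnia. Zinnia is at the top.

Joris -> Uchenna -> Declan -> Zinnia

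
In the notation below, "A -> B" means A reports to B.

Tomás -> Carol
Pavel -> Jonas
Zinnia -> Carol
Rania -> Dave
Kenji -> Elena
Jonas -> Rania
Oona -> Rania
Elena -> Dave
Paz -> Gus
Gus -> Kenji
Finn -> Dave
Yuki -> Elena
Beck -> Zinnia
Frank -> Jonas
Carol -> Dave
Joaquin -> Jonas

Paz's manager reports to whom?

Paz reports to Gus, and Gus reports to Kenji. So Paz's skip-level manager is Kenji.

Kenji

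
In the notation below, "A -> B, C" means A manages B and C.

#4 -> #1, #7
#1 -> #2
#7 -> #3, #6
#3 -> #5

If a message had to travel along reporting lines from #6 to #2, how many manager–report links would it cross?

4

#6 is 2 levels below #4, and #2 is 2 levels below #4 (their lowest common manager). The shortest path runs up from #6 to #4 and back down to #2: 2 + 2 = 4 links.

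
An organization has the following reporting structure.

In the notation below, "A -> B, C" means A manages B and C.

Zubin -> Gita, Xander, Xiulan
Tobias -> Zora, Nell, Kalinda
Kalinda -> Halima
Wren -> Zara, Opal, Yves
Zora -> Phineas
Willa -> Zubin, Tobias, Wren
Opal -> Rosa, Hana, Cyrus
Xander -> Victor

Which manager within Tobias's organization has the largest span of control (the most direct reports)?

Direct-report counts within Tobias's organization: Tobias has 3; Kalinda has 1; Zora has 1. The largest is 3, held by Tobias.

Tobias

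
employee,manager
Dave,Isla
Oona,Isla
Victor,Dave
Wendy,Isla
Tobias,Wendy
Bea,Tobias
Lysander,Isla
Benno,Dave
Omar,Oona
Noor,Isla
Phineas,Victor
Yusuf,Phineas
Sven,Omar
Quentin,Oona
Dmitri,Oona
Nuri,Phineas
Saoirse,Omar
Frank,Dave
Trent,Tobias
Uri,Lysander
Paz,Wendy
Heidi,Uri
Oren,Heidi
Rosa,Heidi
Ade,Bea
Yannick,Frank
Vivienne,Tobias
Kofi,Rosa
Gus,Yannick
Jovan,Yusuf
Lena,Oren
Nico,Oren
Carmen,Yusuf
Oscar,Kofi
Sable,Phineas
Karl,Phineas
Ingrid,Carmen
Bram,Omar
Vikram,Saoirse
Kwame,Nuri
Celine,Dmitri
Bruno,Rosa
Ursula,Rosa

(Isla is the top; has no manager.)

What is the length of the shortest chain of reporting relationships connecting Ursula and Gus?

9

Ursula is 5 levels below Isla, and Gus is 4 levels below Isla (their lowest common manager). The shortest path runs up from Ursula to Isla and back down to Gus: 5 + 4 = 9 links.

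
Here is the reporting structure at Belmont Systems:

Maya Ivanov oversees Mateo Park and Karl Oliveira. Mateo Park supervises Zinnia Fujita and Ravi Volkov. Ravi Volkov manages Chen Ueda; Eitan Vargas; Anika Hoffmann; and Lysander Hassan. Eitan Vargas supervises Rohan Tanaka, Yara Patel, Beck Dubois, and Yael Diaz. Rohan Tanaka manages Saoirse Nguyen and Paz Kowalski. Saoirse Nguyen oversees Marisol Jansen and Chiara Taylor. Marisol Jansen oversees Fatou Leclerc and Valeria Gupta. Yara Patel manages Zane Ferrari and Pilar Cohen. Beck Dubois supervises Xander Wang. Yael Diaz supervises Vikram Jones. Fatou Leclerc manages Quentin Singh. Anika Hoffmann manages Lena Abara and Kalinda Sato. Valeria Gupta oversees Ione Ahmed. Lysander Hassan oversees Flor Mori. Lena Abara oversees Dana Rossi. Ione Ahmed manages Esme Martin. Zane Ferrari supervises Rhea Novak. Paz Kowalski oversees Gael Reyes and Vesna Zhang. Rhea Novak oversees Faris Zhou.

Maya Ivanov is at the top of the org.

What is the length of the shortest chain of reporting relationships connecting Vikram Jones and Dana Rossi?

6

Vikram Jones is 3 levels below Ravi Volkov, and Dana Rossi is 3 levels below Ravi Volkov (their lowest common manager). The shortest path runs up from Vikram Jones to Ravi Volkov and back down to Dana Rossi: 3 + 3 = 6 links.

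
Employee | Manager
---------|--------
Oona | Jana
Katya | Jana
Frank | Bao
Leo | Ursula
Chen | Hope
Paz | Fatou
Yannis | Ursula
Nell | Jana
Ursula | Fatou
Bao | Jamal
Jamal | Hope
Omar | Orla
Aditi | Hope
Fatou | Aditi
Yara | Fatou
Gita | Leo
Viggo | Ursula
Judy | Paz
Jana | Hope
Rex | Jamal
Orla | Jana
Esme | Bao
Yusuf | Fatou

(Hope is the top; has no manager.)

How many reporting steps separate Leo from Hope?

4

Chain from Leo up to Hope: Leo → Ursula → Fatou → Aditi → Hope. That is 4 steps up, so Leo is 4 levels below Hope.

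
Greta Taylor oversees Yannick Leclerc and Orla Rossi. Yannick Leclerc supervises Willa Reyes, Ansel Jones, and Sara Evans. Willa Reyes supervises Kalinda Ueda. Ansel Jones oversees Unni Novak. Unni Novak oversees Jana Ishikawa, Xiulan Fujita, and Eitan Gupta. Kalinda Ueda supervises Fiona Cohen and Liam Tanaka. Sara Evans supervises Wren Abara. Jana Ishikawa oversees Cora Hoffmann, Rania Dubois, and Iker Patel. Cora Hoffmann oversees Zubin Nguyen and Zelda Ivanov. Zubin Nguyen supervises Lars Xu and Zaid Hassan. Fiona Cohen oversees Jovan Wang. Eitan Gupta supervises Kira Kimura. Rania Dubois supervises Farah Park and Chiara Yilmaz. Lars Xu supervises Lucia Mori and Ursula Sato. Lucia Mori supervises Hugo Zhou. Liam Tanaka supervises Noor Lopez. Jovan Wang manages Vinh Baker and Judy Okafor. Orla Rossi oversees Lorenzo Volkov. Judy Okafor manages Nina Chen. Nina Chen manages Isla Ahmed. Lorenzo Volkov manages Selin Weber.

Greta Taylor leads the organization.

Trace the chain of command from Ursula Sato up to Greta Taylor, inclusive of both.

Ursula Sato reports to Lars Xu. Lars Xu reports to Zubin Nguyen. Zubin Nguyen reports to Cora Hoffmann. Cora Hoffmann reports to Jana Ishikawa. Jana Ishikawa reports to Unni Novak. Unni Novak reports to Ansel Jones. Ansel Jones reports to Yannick Leclerc. Yannick Leclerc reports to Greta Taylor. Greta Taylor is at the top.

Ursula Sato -> Lars Xu -> Zubin Nguyen -> Cora Hoffmann -> Jana Ishikawa -> Unni Novak -> Ansel Jones -> Yannick Leclerc -> Greta Taylor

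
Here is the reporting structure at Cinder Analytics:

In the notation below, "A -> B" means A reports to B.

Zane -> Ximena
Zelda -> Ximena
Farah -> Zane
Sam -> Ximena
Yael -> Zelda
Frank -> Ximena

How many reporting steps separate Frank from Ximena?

1

Chain from Frank up to Ximena: Frank → Ximena. That is 1 step up, so Frank is 1 level below Ximena.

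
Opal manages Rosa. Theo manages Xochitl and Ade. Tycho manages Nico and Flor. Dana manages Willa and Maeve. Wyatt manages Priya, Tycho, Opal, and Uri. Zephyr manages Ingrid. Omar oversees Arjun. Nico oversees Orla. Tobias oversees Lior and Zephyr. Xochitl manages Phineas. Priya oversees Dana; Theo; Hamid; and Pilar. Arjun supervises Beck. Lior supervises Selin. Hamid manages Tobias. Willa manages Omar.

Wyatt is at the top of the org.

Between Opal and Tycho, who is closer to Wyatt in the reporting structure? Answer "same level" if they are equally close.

Both Opal and Tycho are 1 level below Wyatt.

same level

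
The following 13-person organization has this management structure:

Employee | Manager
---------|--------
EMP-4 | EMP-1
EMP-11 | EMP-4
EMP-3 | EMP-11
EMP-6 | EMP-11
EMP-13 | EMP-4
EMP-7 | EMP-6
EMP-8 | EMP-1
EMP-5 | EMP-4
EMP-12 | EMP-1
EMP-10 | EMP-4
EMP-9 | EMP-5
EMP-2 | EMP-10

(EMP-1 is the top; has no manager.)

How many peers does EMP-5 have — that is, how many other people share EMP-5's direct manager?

EMP-5 reports to EMP-4. EMP-4's other direct reports are EMP-11, EMP-13, EMP-10 — 3 peers.

3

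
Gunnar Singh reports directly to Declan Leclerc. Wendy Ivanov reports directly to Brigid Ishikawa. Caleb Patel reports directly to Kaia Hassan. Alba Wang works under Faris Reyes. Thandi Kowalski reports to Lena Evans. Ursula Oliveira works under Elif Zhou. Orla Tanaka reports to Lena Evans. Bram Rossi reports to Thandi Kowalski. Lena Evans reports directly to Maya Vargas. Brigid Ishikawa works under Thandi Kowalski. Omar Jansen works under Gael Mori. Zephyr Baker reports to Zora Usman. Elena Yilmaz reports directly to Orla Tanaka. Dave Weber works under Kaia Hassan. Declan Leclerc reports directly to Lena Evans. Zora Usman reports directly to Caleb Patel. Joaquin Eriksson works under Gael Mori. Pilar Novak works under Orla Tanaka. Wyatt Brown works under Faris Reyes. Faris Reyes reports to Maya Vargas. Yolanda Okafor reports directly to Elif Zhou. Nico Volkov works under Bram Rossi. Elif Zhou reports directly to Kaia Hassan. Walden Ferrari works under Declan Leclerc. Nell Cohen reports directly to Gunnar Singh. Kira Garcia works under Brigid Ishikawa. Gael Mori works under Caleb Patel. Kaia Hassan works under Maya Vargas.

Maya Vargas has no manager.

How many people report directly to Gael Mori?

2

Gael Mori directly manages Omar Jansen, Joaquin Eriksson. That is 2 direct reports.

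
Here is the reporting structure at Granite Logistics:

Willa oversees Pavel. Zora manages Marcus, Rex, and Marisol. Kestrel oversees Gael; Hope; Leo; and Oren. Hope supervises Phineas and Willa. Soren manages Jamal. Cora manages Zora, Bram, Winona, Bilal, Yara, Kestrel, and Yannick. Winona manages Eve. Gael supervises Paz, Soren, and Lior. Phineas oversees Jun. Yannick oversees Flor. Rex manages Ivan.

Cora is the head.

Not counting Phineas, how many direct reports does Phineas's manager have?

1

Phineas reports to Hope. Hope's other direct reports are Willa — 1 peer.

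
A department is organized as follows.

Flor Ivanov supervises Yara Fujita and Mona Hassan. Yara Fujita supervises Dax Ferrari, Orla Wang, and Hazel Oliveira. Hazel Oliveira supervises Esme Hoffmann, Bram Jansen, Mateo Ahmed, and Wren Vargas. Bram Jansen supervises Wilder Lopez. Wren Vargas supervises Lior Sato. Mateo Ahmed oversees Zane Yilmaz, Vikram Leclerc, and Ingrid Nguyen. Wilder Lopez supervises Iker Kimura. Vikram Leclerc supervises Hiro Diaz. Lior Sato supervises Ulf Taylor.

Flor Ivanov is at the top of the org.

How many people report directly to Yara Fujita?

3

Yara Fujita directly manages Hazel Oliveira, Orla Wang, Dax Ferrari. That is 3 direct reports.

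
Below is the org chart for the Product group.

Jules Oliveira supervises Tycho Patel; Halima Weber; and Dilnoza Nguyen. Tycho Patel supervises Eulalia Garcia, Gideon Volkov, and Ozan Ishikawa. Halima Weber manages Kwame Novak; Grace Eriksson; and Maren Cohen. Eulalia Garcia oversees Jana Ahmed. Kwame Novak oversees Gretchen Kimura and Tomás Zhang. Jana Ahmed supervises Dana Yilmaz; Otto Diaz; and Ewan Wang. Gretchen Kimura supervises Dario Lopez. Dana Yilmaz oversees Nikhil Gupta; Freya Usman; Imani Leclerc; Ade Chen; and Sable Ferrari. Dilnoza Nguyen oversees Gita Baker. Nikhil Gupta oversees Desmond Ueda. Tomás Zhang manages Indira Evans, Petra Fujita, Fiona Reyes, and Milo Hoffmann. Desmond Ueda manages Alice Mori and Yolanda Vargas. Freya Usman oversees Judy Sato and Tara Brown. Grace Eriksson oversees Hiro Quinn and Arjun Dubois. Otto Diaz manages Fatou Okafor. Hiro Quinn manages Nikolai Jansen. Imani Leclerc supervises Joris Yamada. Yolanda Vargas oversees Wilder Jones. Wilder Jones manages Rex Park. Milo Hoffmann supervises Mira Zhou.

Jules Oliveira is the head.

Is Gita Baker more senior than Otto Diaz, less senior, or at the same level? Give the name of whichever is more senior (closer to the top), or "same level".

Gita Baker is 2 levels below Jules Oliveira; Otto Diaz is 4. Gita Baker is higher.

Gita Baker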